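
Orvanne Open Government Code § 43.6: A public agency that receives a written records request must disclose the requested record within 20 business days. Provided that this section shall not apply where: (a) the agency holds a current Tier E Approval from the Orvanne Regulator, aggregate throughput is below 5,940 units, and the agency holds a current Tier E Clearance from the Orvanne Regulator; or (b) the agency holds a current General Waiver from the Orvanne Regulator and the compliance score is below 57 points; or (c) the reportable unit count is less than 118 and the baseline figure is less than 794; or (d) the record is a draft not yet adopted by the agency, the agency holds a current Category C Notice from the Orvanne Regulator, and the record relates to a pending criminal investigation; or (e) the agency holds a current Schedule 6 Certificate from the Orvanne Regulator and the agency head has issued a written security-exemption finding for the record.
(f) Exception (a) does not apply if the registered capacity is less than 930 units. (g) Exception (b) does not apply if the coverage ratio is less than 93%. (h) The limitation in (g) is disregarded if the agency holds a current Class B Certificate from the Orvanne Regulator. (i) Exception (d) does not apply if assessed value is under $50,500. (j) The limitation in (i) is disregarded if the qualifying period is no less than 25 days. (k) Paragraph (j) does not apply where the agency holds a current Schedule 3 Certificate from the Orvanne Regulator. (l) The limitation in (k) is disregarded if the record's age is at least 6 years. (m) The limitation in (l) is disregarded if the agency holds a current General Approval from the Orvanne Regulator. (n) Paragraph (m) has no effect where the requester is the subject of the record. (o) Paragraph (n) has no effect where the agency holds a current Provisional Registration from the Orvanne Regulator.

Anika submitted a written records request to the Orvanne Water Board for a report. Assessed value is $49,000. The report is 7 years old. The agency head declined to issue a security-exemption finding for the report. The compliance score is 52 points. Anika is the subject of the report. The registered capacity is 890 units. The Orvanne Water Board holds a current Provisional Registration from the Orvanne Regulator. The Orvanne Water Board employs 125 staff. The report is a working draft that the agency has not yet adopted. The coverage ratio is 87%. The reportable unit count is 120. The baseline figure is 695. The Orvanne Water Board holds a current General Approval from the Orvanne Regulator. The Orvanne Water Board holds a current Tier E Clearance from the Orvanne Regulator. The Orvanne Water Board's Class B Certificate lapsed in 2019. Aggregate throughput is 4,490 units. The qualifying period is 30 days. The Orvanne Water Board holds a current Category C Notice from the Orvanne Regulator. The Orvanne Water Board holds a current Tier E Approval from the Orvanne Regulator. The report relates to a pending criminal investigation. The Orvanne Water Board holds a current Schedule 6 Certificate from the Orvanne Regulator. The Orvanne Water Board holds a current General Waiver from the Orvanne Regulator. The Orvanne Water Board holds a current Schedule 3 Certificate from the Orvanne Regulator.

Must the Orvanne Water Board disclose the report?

Exception (a)'s conditions are all satisfied: a current Tier E Approval is held; aggregate throughput is 4,490 units, below the 5,940 units limit; a current Tier E Clearance is held. But: (f) is engaged — the registered capacity is 890 units, less than the 930 units limit. Exception (a) does not apply.
Exception (b)'s conditions are all satisfied: a current General Waiver is held; the compliance score is 52 points, below the 57 points limit. But applying paragraphs (g)–(h): (g) is engaged — the coverage ratio is 87%, less than the 93% limit. (h) is inapplicable (the Class B Certificate is not current), so (g) stands. Exception (b) does not apply.
Exception (c) fails — the reportable unit count is 120, not less than 118.
Exception (d)'s conditions are all satisfied: the report is an unadopted draft; a current Category C Notice is held; the report relates to a pending investigation. Turning to paragraphs (i)–(o): (i) is engaged — assessed value is $49,000, under the $50,500 limit. (j) operates (the qualifying period is 30 days, meeting the 25 days threshold), but is overridden by (k): (k) operates — a current Schedule 3 Certificate is held. (l) applies (the record's age is 7 years, meeting the 6 years threshold), but is displaced by (m): (m) is engaged — a current General Approval is held. (n) would limit (m) — Anika is the subject of the report — but (o) sets (n) aside: (o) is triggered — a current Provisional Registration is held. Exception (d) does not apply.
Exception (e) does not apply: the agency head declined to issue a security-exemption finding.
No exception is made out. the Orvanne Water Board falls within the general rule.

Yes — the Orvanne Water Board must disclose the report.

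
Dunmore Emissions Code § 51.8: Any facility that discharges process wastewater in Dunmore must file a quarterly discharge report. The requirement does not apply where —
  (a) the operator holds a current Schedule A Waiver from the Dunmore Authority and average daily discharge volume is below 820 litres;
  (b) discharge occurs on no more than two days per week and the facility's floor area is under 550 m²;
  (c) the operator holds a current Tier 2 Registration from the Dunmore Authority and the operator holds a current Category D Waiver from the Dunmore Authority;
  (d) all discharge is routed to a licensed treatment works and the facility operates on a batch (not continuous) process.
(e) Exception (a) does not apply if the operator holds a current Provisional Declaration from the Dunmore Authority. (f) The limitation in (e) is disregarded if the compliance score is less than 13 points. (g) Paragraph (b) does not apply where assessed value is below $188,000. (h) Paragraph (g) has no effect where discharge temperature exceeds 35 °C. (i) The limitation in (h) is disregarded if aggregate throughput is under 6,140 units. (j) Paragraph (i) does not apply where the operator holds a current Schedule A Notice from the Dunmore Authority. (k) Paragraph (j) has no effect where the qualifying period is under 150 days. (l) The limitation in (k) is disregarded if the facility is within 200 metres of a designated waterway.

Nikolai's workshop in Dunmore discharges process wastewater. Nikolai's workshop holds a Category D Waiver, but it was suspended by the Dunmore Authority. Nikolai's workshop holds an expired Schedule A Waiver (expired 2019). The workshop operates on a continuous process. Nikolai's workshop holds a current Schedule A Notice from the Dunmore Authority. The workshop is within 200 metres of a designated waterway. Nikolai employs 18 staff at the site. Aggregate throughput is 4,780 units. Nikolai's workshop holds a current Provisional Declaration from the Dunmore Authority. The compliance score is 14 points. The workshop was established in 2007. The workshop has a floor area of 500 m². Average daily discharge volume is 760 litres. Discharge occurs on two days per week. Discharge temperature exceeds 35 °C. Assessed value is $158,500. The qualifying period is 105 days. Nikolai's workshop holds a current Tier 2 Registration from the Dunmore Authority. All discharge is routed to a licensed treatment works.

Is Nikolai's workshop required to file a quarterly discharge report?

Exception (a) requires that the operator holds a current Schedule A Waiver from the Dunmore Authority; but no current Schedule A Waiver is held, so (a) is unavailable.
Exception (b) is satisfied on its face — discharge occurs on no more than two days per week; the facility's floor area is 500 m², under the 550 m² limit. Under paragraphs (g)–(l): (g) is triggered (assessed value is $158,500, below the $188,000 limit), but is overridden by (h): (h) is triggered — discharge temperature exceeds 35 °C. (i) applies (aggregate throughput is 4,780 units, under the 6,140 units limit), but is set aside by (j): (j) operates against (i): a current Schedule A Notice is held. (k) is triggered (the qualifying period is 105 days, under the 150 days limit), but is overridden by (l): (l) applies — the workshop is within 200 m of a designated waterway. Exception (b) stands.
Exception (c) requires that the operator holds a current Category D Waiver from the Dunmore Authority; but no current Category D Waiver is held, so (c) is unavailable.
Exception (d) fails — the facility operates on a continuous process.

No — exception (b) applies; Nikolai's workshop is not required to file a quarterly discharge report.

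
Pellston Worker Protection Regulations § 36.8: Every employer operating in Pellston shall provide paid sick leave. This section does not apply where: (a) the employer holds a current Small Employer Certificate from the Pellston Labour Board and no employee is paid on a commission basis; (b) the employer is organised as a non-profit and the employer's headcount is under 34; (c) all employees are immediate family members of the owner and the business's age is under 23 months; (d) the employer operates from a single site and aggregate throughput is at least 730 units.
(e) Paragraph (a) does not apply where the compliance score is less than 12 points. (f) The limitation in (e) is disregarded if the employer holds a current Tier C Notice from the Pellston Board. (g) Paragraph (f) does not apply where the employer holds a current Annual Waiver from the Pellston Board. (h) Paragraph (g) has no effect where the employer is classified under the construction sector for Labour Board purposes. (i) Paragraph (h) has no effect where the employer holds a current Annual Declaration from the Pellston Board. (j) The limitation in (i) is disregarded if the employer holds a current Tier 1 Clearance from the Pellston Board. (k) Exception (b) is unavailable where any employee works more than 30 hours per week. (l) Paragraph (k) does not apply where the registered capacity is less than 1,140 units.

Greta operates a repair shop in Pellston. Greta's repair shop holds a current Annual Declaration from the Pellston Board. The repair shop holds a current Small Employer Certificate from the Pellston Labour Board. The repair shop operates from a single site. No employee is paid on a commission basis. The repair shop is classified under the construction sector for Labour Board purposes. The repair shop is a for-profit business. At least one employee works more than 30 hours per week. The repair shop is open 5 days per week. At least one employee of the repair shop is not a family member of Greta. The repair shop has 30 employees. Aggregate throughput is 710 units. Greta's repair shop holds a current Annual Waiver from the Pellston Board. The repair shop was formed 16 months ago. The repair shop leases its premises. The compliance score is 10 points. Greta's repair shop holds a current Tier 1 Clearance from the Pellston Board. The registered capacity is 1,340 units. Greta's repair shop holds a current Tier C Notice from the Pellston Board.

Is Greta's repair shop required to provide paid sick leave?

No — exception (a) applies; Greta's repair shop is not required to provide paid sick leave.

Exception (a)'s conditions are all satisfied: a current Small Employer Certificate is held; no employee is paid on commission. As to paragraphs (e)–(j): (e) operates (the compliance score is 10 points, less than the 12 points limit), but is displaced by (f): (f) operates — a current Tier C Notice is held. (g) would limit (f) — a current Annual Waiver is held — but (h) sets (g) aside: (h) is triggered — the repair shop is classified under the construction sector. (i) would limit (h) — a current Annual Declaration is held — but (j) sets (i) aside: (j) operates against (i): a current Tier 1 Clearance is held. So (a) applies.
Exception (b) fails — the employer is for-profit.
Exception (c) does not apply: at least one employee is not a family member.
Exception (d) does not apply: aggregate throughput is 710 units, short of 730 units.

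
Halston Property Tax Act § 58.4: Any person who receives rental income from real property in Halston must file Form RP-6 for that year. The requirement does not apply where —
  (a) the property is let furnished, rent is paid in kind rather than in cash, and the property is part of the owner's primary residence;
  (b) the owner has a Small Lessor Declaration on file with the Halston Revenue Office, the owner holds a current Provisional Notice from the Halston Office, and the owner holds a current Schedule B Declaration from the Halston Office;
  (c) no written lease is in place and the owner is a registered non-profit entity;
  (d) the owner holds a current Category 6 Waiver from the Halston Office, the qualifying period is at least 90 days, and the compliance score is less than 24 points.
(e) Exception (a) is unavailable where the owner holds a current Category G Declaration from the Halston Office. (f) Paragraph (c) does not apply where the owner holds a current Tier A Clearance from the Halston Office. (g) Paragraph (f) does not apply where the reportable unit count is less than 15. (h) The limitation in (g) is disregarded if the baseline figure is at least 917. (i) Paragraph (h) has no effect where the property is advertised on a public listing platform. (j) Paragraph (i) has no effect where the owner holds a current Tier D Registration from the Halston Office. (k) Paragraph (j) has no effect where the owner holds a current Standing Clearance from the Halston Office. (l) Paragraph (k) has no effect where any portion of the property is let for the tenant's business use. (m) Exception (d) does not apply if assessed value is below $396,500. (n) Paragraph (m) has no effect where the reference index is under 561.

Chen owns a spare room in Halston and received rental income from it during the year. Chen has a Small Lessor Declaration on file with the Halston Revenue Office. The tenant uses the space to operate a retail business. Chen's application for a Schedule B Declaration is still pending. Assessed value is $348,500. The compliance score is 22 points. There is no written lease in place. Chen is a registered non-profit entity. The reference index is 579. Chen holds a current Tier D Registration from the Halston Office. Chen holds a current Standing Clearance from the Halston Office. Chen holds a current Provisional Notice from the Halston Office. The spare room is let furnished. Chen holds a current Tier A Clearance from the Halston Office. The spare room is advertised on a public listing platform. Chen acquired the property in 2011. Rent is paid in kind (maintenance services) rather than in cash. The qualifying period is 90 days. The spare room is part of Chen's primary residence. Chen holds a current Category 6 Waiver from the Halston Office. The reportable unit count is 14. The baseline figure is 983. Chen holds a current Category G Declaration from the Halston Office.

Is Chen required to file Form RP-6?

Yes — Chen must file Form RP-6.

Exception (a) is satisfied on its face — the property is let furnished; rent is paid in kind; the spare room is part of the primary residence. But: (e) operates against (a): a current Category G Declaration is held. (a) is therefore removed.
Exception (b) fails — the Schedule B Declaration is not current.
All of (c)'s requirements are met (there is no written lease; Chen is a registered non-profit). However, paragraphs (f)–(l) must be considered: (f) operates against (c): a current Tier A Clearance is held. (g) is triggered (the reportable unit count is 14, less than the 15 limit), but is itself disapplied by (h): (h) operates — the baseline figure is 983, meeting the 917 threshold. (i) would limit (h) — the property is publicly advertised — but (j) sets (i) aside: (j) operates against (i): a current Tier D Registration is held. (k) would limit (j) — a current Standing Clearance is held — but (l) sets (k) aside: (l) operates against (k): the space is let for business use. So (c) is unavailable.
Exception (d)'s conditions are all satisfied: a current Category 6 Waiver is held; the qualifying period is 90 days, meeting the 90 days threshold; the compliance score is 22 points, less than the 24 points limit. But: (m) operates against (d): assessed value is $348,500, below the $396,500 limit. (n) is inapplicable (the reference index is 579, not under 561), so (m) stands. So (d) is unavailable.
No exception displaces § 58.4.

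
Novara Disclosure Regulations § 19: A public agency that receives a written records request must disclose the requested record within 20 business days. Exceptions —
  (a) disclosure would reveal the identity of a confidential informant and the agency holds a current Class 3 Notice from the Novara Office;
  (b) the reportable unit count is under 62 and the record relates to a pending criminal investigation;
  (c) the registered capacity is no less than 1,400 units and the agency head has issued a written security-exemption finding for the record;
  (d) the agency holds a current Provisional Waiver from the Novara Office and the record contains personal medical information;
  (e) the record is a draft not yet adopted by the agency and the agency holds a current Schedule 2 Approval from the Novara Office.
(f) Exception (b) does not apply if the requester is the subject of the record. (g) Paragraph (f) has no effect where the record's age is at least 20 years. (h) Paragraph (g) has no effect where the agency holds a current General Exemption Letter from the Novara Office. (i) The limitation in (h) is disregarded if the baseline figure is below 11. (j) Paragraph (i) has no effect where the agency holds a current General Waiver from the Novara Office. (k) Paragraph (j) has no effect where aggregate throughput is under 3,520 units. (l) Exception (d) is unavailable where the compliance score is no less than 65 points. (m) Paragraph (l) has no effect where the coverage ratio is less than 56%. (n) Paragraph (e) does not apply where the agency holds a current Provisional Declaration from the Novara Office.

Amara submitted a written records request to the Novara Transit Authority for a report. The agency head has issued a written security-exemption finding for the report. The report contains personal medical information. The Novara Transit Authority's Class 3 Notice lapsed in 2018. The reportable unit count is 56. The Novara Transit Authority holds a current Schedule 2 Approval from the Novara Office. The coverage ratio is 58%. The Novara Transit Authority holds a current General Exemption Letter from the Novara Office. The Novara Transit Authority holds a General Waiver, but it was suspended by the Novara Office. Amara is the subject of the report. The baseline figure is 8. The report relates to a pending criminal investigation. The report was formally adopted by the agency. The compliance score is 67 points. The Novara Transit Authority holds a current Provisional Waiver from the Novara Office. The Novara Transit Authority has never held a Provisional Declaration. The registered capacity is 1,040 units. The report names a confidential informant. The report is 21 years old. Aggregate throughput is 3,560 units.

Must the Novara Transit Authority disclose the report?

No — exception (b) applies; the Novara Transit Authority is not required to disclose the report.

Exception (a) does not apply: the Class 3 Notice is not current.
Exception (b): the reportable unit count is 56, under the 62 limit; the report relates to a pending investigation — every condition holds. Considering the limiting provisions: (f) would limit (b) — Amara is the subject of the report — but (g) sets (f) aside: (g) applies — the record's age is 21 years, meeting the 20 years threshold. (h) is engaged (a current General Exemption Letter is held), but is overridden by (i): (i) operates against (h): the baseline figure is 8, below the 11 limit. (j), which would lift (i), does not operate here — the General Waiver is not current. Exception (b) stands.
Exception (c) does not apply: the registered capacity is 1,040 units, short of 1,400 units.
Exception (d): a current Provisional Waiver is held; the report contains personal medical information — every condition holds. However, paragraphs (l)–(m) must be considered: (l) is triggered — the compliance score is 67 points, meeting the 65 points threshold. (m) is inapplicable (the coverage ratio is 58%, not less than 56%), so (l) stands. (d) is therefore removed.
Exception (e) fails — the report has been formally adopted.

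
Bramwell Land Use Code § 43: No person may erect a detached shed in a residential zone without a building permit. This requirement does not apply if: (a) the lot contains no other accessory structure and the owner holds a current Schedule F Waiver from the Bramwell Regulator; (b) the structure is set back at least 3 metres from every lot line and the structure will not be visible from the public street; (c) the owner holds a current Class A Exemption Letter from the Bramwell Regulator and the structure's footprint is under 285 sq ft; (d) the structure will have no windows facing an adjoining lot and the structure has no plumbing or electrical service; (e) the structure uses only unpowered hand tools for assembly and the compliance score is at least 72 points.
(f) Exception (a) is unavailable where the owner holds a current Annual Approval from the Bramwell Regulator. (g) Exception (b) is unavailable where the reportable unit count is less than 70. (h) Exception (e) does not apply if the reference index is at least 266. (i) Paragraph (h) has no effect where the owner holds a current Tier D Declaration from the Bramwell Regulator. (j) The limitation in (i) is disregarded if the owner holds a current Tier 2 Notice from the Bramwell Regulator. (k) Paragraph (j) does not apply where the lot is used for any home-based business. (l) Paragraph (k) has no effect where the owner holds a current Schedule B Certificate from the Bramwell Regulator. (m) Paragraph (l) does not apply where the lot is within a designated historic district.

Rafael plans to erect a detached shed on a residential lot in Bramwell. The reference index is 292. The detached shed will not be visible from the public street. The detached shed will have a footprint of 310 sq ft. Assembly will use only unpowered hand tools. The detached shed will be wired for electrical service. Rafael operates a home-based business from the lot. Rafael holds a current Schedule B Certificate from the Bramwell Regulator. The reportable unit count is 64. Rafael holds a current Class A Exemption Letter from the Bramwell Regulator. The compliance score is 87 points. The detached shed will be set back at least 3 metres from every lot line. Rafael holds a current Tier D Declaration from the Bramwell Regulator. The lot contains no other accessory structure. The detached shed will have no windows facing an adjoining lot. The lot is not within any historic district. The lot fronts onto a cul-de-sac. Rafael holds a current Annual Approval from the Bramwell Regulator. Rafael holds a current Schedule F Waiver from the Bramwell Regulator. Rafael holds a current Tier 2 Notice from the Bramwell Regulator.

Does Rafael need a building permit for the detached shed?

Yes — Rafael must obtain a building permit.

All of (a)'s requirements are met (the lot has no other accessory structure; a current Schedule F Waiver is held). But applying paragraph (f): (f) operates against (a): a current Annual Approval is held. So (a) is unavailable.
Exception (b) is satisfied on its face — the setback is at least 3 m on every side; the structure will not be visible from the street. Turning to paragraph (g): (g) is engaged — the reportable unit count is 64, less than the 70 limit. So (b) is unavailable.
Exception (c) fails — the structure's footprint is 310 sq ft, not under 285 sq ft.
Exception (d) fails — electrical service is planned.
Exception (e)'s conditions are all satisfied: assembly uses only hand tools; the compliance score is 87 points, meeting the 72 points threshold. But applying paragraphs (h)–(m): (h) operates — the reference index is 292, meeting the 266 threshold. (i) would limit (h) — a current Tier D Declaration is held — but (j) sets (i) aside: (j) operates against (i): a current Tier 2 Notice is held. (k) is triggered (a home-based business operates on the lot), but is set aside by (l): (l) operates against (k): a current Schedule B Certificate is held. (m), which would lift (l), is not triggered — the lot is not in a historic district. (e) is therefore removed.
No exception is made out. Rafael falls within the general rule.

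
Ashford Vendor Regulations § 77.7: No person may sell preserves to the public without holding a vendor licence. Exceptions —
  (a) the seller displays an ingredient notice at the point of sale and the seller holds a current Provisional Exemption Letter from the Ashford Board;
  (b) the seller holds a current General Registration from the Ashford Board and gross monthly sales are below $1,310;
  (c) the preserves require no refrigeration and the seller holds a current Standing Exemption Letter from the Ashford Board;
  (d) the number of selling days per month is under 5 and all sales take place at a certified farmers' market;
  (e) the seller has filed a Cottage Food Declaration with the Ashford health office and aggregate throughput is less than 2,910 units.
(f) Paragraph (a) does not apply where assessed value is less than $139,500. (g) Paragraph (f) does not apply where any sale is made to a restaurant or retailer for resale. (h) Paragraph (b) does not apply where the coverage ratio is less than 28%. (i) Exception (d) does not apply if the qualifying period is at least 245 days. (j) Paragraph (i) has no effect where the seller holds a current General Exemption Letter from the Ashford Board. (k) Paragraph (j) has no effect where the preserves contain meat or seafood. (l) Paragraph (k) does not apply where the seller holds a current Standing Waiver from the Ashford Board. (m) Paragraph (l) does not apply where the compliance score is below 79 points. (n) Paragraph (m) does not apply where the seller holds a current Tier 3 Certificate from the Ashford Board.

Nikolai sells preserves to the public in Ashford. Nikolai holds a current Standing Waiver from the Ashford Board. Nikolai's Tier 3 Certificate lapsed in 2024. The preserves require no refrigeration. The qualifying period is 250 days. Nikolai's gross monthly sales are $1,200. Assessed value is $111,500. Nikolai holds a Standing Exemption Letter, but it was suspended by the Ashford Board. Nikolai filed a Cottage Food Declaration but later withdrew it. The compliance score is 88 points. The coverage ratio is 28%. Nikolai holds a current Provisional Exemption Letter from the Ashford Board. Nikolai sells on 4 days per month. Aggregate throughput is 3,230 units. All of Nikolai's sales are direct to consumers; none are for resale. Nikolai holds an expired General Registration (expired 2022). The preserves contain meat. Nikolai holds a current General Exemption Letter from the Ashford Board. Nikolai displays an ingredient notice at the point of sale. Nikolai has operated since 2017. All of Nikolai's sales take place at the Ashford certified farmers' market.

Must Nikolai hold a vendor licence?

Exception (a): an ingredient notice is displayed; a current Provisional Exemption Letter is held — every condition holds. But applying paragraphs (f)–(g): (f) applies — assessed value is $111,500, less than the $139,500 limit. (g), which would lift (f), is not triggered — no sales are for resale. So (a) is unavailable.
Exception (b) does not apply: the General Registration is not current.
Exception (c) does not apply: there is no Standing Exemption Letter in force.
Exception (d) is satisfied on its face — the number of selling days per month is 4, under the 5 limit; all sales are at a certified farmers' market. Considering the limiting provisions: (i) is triggered (the qualifying period is 250 days, meeting the 245 days threshold), but yields to (j): (j) operates — a current General Exemption Letter is held. (k) operates (the preserves contain meat), but is set aside by (l): (l) is engaged — a current Standing Waiver is held. (m) is not engaged (the compliance score is 88 points, not below 79 points), so (l) stands. Exception (d) stands.
Exception (e) requires that the seller has filed a Cottage Food Declaration with the Ashford health office; but the Cottage Food Declaration was withdrawn, so (e) is unavailable.

No — exception (d) applies; Nikolai is not required to hold a vendor licence.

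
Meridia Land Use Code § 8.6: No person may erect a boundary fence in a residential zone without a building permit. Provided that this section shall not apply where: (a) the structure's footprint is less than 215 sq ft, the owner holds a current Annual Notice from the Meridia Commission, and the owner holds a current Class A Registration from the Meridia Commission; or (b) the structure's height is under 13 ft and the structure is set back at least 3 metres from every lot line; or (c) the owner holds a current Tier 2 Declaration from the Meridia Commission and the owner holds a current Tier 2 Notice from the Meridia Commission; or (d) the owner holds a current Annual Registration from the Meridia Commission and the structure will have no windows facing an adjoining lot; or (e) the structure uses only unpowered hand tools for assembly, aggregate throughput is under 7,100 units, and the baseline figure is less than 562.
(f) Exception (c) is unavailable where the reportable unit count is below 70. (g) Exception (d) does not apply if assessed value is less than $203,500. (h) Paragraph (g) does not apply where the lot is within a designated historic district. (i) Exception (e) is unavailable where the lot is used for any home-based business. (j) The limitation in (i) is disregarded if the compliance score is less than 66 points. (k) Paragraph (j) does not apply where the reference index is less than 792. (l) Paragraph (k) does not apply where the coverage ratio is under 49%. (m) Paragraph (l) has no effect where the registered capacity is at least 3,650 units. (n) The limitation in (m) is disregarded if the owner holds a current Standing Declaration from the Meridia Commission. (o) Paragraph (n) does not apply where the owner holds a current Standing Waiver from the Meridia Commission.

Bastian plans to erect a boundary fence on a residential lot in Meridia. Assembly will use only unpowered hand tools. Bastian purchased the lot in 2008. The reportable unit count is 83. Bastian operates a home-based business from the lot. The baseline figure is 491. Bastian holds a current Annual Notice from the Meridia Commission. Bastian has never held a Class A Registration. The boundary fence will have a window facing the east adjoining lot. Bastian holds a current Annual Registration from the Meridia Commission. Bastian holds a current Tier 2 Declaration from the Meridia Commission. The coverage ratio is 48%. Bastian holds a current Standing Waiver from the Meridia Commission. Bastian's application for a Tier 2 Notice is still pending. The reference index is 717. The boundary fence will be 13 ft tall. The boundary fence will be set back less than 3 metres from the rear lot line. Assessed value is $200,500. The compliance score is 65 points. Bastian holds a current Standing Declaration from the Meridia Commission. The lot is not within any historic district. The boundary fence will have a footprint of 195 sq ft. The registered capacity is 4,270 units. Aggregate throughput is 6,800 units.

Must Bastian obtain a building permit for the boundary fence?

Yes — Bastian must obtain a building permit.

Exception (a) fails — no current Class A Registration is held.
Exception (b) fails — the structure's height is 13 ft, not under 13 ft.
Exception (c) does not apply: the Tier 2 Notice is not current.
Exception (d) does not apply: a window faces an adjoining lot.
Exception (e): assembly uses only hand tools; aggregate throughput is 6,800 units, under the 7,100 units limit; the baseline figure is 491, less than the 562 limit — every condition holds. However, paragraphs (i)–(o) must be considered: (i) operates against (e): a home-based business operates on the lot. (j) is engaged (the compliance score is 65 points, less than the 66 points limit), but is set aside by (k): (k) operates — the reference index is 717, less than the 792 limit. (l) would limit (k) — the coverage ratio is 48%, under the 49% limit — but (m) sets (l) aside: (m) operates against (l): the registered capacity is 4,270 units, meeting the 3,650 units threshold. (n) would limit (m) — a current Standing Declaration is held — but (o) sets (n) aside: (o) operates against (n): a current Standing Waiver is held. So (e) is unavailable.
No exception is made out. Bastian falls within the general rule.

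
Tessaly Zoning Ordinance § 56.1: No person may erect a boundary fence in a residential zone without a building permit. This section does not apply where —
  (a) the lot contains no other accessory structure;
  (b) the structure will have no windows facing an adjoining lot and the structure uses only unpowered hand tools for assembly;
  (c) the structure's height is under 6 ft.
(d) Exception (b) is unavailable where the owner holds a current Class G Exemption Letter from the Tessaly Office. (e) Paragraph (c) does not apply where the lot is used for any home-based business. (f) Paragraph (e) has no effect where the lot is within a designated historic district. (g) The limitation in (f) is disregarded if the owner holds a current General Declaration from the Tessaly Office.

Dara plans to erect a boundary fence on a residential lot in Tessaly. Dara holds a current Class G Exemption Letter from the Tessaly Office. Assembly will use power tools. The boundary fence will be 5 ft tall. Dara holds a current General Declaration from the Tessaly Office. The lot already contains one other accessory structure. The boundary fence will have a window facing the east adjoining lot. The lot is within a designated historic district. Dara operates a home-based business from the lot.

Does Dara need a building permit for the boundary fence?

Yes — Dara must obtain a building permit.

Exception (a) fails — the lot already has another accessory structure.
Exception (b) requires that the structure will have no windows facing an adjoining lot; but a window faces an adjoining lot, so (b) is unavailable.
Exception (c): the structure's height is 5 ft, under the 6 ft limit — every condition holds. But: (e) operates — a home-based business operates on the lot. (f) applies (the lot is in a historic district), but is overridden by (g): (g) operates against (f): a current General Declaration is held. So (c) is unavailable.
No exception is made out. Dara falls within the general rule.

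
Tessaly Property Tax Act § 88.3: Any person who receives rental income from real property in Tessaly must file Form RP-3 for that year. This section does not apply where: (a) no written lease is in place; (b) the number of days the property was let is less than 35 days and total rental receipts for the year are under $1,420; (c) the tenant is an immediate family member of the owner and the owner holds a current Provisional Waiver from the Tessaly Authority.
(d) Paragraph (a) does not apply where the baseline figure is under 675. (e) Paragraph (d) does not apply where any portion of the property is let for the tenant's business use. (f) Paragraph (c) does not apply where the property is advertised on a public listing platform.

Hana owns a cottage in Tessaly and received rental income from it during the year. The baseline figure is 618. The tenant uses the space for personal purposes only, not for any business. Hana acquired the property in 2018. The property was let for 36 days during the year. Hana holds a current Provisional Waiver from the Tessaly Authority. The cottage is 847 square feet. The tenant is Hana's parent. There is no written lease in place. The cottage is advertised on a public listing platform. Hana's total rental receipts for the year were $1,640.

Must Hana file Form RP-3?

Yes — Hana must file Form RP-3.

Exception (a) is satisfied on its face — there is no written lease. Turning to paragraphs (d)–(e): (d) operates — the baseline figure is 618, under the 675 limit. (e) does not operate here (the space is used for personal purposes only), so (d) stands. So (a) is unavailable.
Exception (b) requires that the number of days the property was let is less than 35 days; but the number of days the property was let is 36 days, not less than 35 days, so (b) is unavailable.
All of (c)'s requirements are met (the tenant is an immediate family member; a current Provisional Waiver is held). Turning to paragraph (f): (f) operates against (c): the property is publicly advertised. Exception (c) does not apply.
Every exception is unavailable, so the rule governs.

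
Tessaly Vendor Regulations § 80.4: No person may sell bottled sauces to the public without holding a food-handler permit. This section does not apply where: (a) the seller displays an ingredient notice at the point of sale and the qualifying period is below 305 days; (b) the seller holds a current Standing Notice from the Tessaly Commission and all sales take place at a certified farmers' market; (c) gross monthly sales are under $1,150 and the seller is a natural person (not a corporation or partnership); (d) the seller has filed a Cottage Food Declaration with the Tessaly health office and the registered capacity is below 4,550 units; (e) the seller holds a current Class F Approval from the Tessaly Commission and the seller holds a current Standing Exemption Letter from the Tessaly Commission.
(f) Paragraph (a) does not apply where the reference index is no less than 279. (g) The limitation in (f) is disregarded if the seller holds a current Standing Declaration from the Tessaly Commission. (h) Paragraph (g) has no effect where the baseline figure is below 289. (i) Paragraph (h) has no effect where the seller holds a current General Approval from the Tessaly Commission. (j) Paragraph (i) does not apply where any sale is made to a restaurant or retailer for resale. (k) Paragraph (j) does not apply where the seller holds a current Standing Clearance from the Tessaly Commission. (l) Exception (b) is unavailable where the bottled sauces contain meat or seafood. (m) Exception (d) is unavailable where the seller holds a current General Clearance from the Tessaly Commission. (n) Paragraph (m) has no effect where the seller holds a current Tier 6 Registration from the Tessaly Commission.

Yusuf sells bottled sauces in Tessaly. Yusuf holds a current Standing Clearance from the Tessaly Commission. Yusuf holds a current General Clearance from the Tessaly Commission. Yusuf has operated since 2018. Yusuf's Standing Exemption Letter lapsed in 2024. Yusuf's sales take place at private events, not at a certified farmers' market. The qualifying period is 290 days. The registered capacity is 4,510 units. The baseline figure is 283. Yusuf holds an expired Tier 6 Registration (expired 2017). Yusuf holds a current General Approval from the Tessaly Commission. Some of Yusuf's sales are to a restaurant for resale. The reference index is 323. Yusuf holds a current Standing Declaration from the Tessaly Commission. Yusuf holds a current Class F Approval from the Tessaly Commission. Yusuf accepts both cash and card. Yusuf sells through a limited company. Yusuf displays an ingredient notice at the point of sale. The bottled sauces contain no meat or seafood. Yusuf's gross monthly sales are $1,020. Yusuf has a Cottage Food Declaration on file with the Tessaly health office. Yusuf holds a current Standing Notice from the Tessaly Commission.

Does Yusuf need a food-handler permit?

No — exception (a) applies; Yusuf is not required to hold a food-handler permit.

All of (a)'s requirements are met (an ingredient notice is displayed; the qualifying period is 290 days, below the 305 days limit). Considering the limiting provisions: (f) would limit (a) — the reference index is 323, meeting the 279 threshold — but (g) sets (f) aside: (g) operates against (f): a current Standing Declaration is held. (h) would limit (g) — the baseline figure is 283, below the 289 limit — but (i) sets (h) aside: (i) operates — a current General Approval is held. (j) would limit (i) — some sales are to a restaurant for resale — but (k) sets (j) aside: (k) operates against (j): a current Standing Clearance is held. (a) remains available.
Exception (b) requires that all sales take place at a certified farmers' market; but sales are at private events, not a certified farmers' market, so (b) is unavailable.
Exception (c) requires that the seller is a natural person (not a corporation or partnership); but the seller operates through a limited company, so (c) is unavailable.
All of (d)'s requirements are met (a Cottage Food Declaration is on file; the registered capacity is 4,510 units, below the 4,550 units limit). But applying paragraphs (m)–(n): (m) operates against (d): a current General Clearance is held. (n) is not engaged (there is no Tier 6 Registration in force), so (m) stands. (d) is therefore removed.
Exception (e) fails — no current Standing Exemption Letter is held.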